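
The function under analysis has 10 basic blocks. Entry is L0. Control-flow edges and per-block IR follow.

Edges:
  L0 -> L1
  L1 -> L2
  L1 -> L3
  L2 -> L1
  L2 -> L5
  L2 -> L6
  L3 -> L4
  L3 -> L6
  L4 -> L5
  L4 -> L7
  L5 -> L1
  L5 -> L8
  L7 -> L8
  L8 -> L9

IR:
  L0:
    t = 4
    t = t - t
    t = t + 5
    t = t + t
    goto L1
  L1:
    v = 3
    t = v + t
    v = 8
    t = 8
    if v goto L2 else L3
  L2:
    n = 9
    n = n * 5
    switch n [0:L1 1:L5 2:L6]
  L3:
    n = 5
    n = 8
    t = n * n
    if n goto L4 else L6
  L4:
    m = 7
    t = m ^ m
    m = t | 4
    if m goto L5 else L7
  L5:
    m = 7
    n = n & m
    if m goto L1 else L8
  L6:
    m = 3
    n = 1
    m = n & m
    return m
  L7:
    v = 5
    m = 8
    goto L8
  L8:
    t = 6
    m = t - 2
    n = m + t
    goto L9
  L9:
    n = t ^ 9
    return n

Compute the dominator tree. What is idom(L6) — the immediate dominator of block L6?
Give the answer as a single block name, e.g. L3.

idom tree: L1←L0 L2←L1 L3←L1 L4←L3 L5←L1 L6←L1 L7←L4 L8←L1 L9←L8
Dom∩ at merges:
  L1: preds {L0,L2,L5}: {L0} ∩ {L0,L1,L2} ∩ {L0,L1,L5} = {L0}; idom=L0
  L5: preds {L2,L4}: {L0,L1,L2} ∩ {L0,L1,L3,L4} = {L0,L1}; idom=L1
  L6: preds {L2,L3}: {L0,L1,L2} ∩ {L0,L1,L3} = {L0,L1}; idom=L1
  L8: preds {L5,L7}: {L0,L1,L5} ∩ {L0,L1,L3,L4,L7} = {L0,L1}; idom=L1

idom(L6) = L1

Answer: L1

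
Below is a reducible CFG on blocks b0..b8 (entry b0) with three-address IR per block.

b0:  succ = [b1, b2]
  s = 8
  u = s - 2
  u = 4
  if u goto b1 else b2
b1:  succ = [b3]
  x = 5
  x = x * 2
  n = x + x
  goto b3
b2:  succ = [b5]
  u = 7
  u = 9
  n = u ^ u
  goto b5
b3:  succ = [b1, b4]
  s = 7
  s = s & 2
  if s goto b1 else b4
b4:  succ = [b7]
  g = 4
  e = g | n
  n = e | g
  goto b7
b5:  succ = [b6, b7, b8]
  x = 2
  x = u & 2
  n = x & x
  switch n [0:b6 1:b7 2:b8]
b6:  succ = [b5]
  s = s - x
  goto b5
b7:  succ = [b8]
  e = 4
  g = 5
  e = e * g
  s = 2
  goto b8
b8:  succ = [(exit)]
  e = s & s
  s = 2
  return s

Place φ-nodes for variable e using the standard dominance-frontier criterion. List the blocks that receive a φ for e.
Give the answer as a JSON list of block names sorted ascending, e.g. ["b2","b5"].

Answer: ["b7", "b8"]

Derivation:
idom tree: b1←b0 b2←b0 b3←b1 b4←b3 b5←b2 b6←b5 b7←b0 b8←b0
Dom∩ at merges:
  b1: preds {b0,b3}: {b0} ∩ {b0,b1,b3} = {b0}; idom=b0
  b5: preds {b2,b6}: {b0,b2} ∩ {b0,b2,b5,b6} = {b0,b2}; idom=b2
  b7: preds {b4,b5}: {b0,b1,b3,b4} ∩ {b0,b2,b5} = {b0}; idom=b0
  b8: preds {b5,b7}: {b0,b2,b5} ∩ {b0,b7} = {b0}; idom=b0

DF derivation:
  join b1 pred b0: · stop@b0
  join b1 pred b3: b3→b1 stop@b0
  join b5 pred b2: · stop@b2
  join b5 pred b6: b6→b5 stop@b2
  join b7 pred b4: b4→b3→b1 stop@b0
  join b7 pred b5: b5→b2 stop@b0
  join b8 pred b5: b5→b2 stop@b0
  join b8 pred b7: b7 stop@b0
  b0: DF=∅
  b1: DF={b1,b7}
  b2: DF={b7,b8}
  b3: DF={b1,b7}
  b4: DF={b7}
  b5: DF={b5,b7,b8}
  b6: DF={b5}
  b7: DF={b8}
  b8: DF=∅

φ for e: defs {b4,b7,b8}
  DF⁺ = {b7,b8}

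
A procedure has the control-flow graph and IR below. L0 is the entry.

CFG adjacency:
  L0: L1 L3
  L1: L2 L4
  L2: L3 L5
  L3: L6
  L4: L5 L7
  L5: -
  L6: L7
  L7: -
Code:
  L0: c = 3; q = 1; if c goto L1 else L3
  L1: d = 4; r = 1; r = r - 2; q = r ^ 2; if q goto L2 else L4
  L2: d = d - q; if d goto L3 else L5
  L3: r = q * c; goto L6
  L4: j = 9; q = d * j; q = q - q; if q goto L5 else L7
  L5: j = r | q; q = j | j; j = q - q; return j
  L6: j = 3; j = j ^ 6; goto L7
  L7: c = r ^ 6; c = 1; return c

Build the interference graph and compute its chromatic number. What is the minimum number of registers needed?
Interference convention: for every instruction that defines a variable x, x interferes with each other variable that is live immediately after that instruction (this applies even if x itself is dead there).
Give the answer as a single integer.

Answer: 4

Derivation:
Block summaries:
  L0: def={c,q} ue=∅
  L1: def={d,q,r} ue=∅
  L2: def={d} ue={d,q}
  L3: def={r} ue={c,q}
  L4: def={j,q} ue={d}
  L5: def={j,q} ue={q,r}
  L6: def={j} ue=∅
  L7: def={c} ue={r}

Backward fixpoint:
  live L0: ∅→{c,q}
  live L1: {c}→{c,d,q,r}
  live L2: {c,d,q,r}→{c,q,r}
  live L3: {c,q}→{r}
  live L4: {d,r}→{q,r}
  live L5: {q,r}→∅
  live L6: {r}→{r}
  live L7: {r}→∅

Interference:
  c — {d,q,r}
  d — {c,j,q,r}
  j — {d,r}
  q — {c,d,r}
  r — {c,d,j,q}

Chromatic number:
  clique {c,d,q,r} ⇒ need ≥ 4
  assign c→c2 d→c0 j→c2 q→c3 r→c1 — no edge inside a register ⇒ χ ≤ 4
  χ = 4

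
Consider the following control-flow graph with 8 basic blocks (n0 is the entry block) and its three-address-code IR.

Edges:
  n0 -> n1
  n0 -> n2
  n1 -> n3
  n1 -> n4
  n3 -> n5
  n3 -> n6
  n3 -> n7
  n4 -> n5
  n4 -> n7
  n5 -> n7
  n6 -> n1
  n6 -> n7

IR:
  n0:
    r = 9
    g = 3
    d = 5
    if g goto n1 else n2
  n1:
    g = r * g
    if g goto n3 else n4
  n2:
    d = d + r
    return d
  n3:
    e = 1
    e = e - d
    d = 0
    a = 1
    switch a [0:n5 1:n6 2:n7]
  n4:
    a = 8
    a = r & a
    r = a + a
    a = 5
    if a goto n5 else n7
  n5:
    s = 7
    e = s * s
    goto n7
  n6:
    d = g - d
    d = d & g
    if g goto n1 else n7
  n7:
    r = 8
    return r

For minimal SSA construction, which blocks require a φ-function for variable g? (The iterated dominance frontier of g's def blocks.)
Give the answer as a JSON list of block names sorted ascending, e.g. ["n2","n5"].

Answer: ["n1"]

Derivation:
idom tree: n1←n0 n2←n0 n3←n1 n4←n1 n5←n1 n6←n3 n7←n1
Dom∩ at merges:
  n1: preds {n0,n6}: {n0} ∩ {n0,n1,n3,n6} = {n0}; idom=n0
  n5: preds {n3,n4}: {n0,n1,n3} ∩ {n0,n1,n4} = {n0,n1}; idom=n1
  n7: preds {n3,n4,n5,n6}: {n0,n1,n3} ∩ {n0,n1,n4} ∩ {n0,n1,n5} ∩ {n0,n1,n3,n6} = {n0,n1}; idom=n1

DF walk-up:
  n1←n0: walk · to n0
  n1←n6: walk n6→n3→n1 to n0
  n5←n3: walk n3 to n1
  n5←n4: walk n4 to n1
  n7←n3: walk n3 to n1
  n7←n4: walk n4 to n1
  n7←n5: walk n5 to n1
  n7←n6: walk n6→n3 to n1
  n0: DF=∅
  n1: DF={n1}
  n2: DF=∅
  n3: DF={n1,n5,n7}
  n4: DF={n5,n7}
  n5: DF={n7}
  n6: DF={n1,n7}
  n7: DF=∅

φ for g: defs {n0,n1}
  DF⁺ = {n1}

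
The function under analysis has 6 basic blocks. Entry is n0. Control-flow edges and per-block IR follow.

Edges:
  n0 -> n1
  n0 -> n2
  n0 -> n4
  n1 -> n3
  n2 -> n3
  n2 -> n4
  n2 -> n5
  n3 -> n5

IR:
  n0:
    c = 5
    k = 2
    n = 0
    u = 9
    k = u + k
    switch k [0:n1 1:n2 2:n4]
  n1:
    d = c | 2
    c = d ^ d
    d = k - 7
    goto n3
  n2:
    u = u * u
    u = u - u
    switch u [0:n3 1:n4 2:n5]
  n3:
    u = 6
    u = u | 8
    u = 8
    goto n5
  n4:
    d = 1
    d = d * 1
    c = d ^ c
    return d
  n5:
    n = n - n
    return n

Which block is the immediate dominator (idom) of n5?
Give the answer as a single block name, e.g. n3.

Answer: n0

Derivation:
idom tree: n1←n0 n2←n0 n3←n0 n4←n0 n5←n0
Join-block Dom:
  n3: preds {n1,n2}: {n0,n1} ∩ {n0,n2} = {n0}; idom=n0
  n4: preds {n0,n2}: {n0} ∩ {n0,n2} = {n0}; idom=n0
  n5: preds {n2,n3}: {n0,n2} ∩ {n0,n3} = {n0}; idom=n0

idom(n5) = n0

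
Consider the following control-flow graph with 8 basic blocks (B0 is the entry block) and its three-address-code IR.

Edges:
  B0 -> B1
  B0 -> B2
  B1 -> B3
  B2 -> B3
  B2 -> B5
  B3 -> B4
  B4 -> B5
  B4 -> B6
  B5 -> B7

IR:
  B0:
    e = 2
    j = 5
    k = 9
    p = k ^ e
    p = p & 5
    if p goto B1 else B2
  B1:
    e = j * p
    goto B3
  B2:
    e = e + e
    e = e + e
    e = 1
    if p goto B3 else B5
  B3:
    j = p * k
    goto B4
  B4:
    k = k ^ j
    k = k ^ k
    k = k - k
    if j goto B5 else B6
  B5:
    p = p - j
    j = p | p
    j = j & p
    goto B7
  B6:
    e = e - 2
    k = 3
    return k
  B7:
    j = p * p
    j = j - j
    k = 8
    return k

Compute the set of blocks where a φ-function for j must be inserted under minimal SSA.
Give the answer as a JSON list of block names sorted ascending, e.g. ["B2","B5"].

Answer: ["B5"]

Working:
idom tree: B1←B0 B2←B0 B3←B0 B4←B3 B5←B0 B6←B4 B7←B5
Dom∩ at merges:
  B3: preds {B1,B2}: {B0,B1} ∩ {B0,B2} = {B0}; idom=B0
  B5: preds {B2,B4}: {B0,B2} ∩ {B0,B3,B4} = {B0}; idom=B0

DF derivation:
  B3←B1: walk B1 to B0
  B3←B2: walk B2 to B0
  B5←B2: walk B2 to B0
  B5←B4: walk B4→B3 to B0
  B0: DF=∅
  B1: DF={B3}
  B2: DF={B3,B5}
  B3: DF={B5}
  B4: DF={B5}
  B5: DF=∅
  B6: DF=∅
  B7: DF=∅

φ for j: defs {B0,B3,B5,B7}
  DF⁺ = {B5}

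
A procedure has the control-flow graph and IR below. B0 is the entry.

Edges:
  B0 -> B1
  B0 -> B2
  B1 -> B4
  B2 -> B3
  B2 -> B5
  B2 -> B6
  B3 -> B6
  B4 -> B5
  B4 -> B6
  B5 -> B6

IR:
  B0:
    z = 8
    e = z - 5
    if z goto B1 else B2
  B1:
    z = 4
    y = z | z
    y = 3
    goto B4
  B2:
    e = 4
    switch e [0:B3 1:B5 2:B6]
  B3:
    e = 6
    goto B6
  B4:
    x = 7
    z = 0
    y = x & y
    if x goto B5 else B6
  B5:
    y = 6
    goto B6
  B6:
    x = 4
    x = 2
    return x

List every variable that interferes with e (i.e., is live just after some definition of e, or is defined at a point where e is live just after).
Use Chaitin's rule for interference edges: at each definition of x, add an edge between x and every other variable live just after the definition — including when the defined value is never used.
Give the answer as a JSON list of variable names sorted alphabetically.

Per-block:
  B0: def={e,z} ue=∅
  B1: def={y,z} ue=∅
  B2: def={e} ue=∅
  B3: def={e} ue=∅
  B4: def={x,y,z} ue={y}
  B5: def={y} ue=∅
  B6: def={x} ue=∅

Liveness:
  live B0: ∅→∅
  live B1: ∅→{y}
  live B2: ∅→∅
  live B3: ∅→∅
  live B4: {y}→∅
  live B5: ∅→∅
  live B6: ∅→∅

Conflict graph:
  e: {z}
  x: {y,z}
  y: {x,z}
  z: {e,x,y}

N(e) = ["z"]

Answer: ["z"]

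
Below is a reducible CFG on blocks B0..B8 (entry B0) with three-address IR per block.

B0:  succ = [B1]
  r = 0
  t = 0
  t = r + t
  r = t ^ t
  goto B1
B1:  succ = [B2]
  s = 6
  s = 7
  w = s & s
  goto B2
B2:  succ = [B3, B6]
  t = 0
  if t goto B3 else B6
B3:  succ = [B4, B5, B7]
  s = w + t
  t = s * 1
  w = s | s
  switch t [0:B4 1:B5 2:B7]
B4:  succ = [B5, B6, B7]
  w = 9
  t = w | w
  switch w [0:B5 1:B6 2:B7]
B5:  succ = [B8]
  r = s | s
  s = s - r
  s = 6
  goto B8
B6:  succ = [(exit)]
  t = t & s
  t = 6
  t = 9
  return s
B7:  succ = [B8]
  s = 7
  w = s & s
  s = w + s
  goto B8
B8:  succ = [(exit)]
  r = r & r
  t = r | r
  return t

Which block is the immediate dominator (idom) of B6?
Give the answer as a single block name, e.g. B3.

Answer: B2

Analysis:
idom tree: B1←B0 B2←B1 B3←B2 B4←B3 B5←B3 B6←B2 B7←B3 B8←B3
Join-block Dom:
  B5: preds {B3,B4}: {B0,B1,B2,B3} ∩ {B0,B1,B2,B3,B4} = {B0,B1,B2,B3}; idom=B3
  B6: preds {B2,B4}: {B0,B1,B2} ∩ {B0,B1,B2,B3,B4} = {B0,B1,B2}; idom=B2
  B7: preds {B3,B4}: {B0,B1,B2,B3} ∩ {B0,B1,B2,B3,B4} = {B0,B1,B2,B3}; idom=B3
  B8: preds {B5,B7}: {B0,B1,B2,B3,B5} ∩ {B0,B1,B2,B3,B7} = {B0,B1,B2,B3}; idom=B3

idom(B6) = B2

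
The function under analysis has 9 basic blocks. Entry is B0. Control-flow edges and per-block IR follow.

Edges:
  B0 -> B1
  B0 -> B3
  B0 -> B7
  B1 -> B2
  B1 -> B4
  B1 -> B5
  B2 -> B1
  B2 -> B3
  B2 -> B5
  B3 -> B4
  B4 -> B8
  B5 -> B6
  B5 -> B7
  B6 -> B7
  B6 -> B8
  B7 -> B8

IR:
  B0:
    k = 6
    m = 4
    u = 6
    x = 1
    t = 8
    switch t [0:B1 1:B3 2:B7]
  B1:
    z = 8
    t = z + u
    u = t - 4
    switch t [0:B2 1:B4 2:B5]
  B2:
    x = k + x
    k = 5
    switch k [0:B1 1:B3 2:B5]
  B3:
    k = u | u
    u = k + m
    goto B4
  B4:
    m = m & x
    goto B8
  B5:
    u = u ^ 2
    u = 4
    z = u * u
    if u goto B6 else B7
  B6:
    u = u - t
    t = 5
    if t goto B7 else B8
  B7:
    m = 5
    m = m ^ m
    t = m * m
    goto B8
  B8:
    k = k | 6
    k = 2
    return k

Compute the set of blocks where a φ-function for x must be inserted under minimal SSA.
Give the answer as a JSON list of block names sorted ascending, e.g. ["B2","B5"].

idom tree: B1←B0 B2←B1 B3←B0 B4←B0 B5←B1 B6←B5 B7←B0 B8←B0
Dom∩ at merges:
  B1: preds {B0,B2}: {B0} ∩ {B0,B1,B2} = {B0}; idom=B0
  B3: preds {B0,B2}: {B0} ∩ {B0,B1,B2} = {B0}; idom=B0
  B4: preds {B1,B3}: {B0,B1} ∩ {B0,B3} = {B0}; idom=B0
  B5: preds {B1,B2}: {B0,B1} ∩ {B0,B1,B2} = {B0,B1}; idom=B1
  B7: preds {B0,B5,B6}: {B0} ∩ {B0,B1,B5} ∩ {B0,B1,B5,B6} = {B0}; idom=B0
  B8: preds {B4,B6,B7}: {B0,B4} ∩ {B0,B1,B5,B6} ∩ {B0,B7} = {B0}; idom=B0

DF walk-up:
  B1←B0: walk · to B0
  B1←B2: walk B2→B1 to B0
  B3←B0: walk · to B0
  B3←B2: walk B2→B1 to B0
  B4←B1: walk B1 to B0
  B4←B3: walk B3 to B0
  B5←B1: walk · to B1
  B5←B2: walk B2 to B1
  B7←B0: walk · to B0
  B7←B5: walk B5→B1 to B0
  B7←B6: walk B6→B5→B1 to B0
  B8←B4: walk B4 to B0
  B8←B6: walk B6→B5→B1 to B0
  B8←B7: walk B7 to B0
  DF(B0)=∅
  DF(B1)={B1,B3,B4,B7,B8}
  DF(B2)={B1,B3,B5}
  DF(B3)={B4}
  DF(B4)={B8}
  DF(B5)={B7,B8}
  DF(B6)={B7,B8}
  DF(B7)={B8}
  DF(B8)=∅

φ for x: defs {B0,B2}
  DF⁺ = {B1,B3,B4,B5,B7,B8}

Answer: ["B1", "B3", "B4", "B5", "B7", "B8"]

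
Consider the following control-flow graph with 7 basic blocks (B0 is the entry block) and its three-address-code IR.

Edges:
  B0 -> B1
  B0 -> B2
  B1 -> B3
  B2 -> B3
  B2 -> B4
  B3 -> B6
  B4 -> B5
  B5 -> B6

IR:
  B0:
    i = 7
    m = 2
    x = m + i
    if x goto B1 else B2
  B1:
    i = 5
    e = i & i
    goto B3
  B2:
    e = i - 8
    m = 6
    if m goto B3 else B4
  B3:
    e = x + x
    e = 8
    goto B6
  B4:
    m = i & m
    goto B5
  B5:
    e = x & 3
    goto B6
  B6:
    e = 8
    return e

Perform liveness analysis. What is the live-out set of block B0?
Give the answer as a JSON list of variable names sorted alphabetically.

def/use:
  B0 def {i,m,x} use ∅
  B1 def {e,i} use ∅
  B2 def {e,m} use {i}
  B3 def {e} use {x}
  B4 def {m} use {i,m}
  B5 def {e} use {x}
  B6 def {e} use ∅

Backward fixpoint:
  B0: in=∅ out={i,x}
  B1: in={x} out={x}
  B2: in={i,x} out={i,m,x}
  B3: in={x} out=∅
  B4: in={i,m,x} out={x}
  B5: in={x} out=∅
  B6: in=∅ out=∅

live-out(B0) = ["i", "x"]

Answer: ["i", "x"]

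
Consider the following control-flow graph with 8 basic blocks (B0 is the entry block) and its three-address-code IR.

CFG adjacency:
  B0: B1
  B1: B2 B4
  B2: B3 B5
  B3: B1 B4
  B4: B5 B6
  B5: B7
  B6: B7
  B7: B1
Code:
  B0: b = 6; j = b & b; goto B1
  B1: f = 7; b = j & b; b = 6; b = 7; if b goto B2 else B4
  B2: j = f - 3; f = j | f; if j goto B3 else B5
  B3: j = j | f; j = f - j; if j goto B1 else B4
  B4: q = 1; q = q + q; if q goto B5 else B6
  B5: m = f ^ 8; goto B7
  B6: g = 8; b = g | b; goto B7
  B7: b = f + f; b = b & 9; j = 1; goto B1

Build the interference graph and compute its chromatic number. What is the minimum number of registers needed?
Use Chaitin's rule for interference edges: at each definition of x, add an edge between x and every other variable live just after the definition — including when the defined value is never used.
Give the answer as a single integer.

Answer: 3

Analysis:
Per-block:
  B0: {b,j} / ∅
  B1: {b,f} / {b,j}
  B2: {f,j} / {f}
  B3: {j} / {f,j}
  B4: {q} / ∅
  B5: {m} / {f}
  B6: {b,g} / {b}
  B7: {b,j} / {f}

Liveness:
  live B0: ∅→{b,j}
  live B1: {b,j}→{b,f}
  live B2: {b,f}→{b,f,j}
  live B3: {b,f,j}→{b,f,j}
  live B4: {b,f}→{b,f}
  live B5: {f}→{f}
  live B6: {b,f}→{f}
  live B7: {f}→{b,j}

Conflict graph:
  b — {f,g,j,q}
  f — {b,g,j,m,q}
  g — {b,f}
  j — {b,f}
  m — {f}
  q — {b,f}

Colouring:
  clique {b,f,g} ⇒ need ≥ 3
  3-colouring: c0={f}  c1={b,m}  c2={g,j,q}
  χ = 3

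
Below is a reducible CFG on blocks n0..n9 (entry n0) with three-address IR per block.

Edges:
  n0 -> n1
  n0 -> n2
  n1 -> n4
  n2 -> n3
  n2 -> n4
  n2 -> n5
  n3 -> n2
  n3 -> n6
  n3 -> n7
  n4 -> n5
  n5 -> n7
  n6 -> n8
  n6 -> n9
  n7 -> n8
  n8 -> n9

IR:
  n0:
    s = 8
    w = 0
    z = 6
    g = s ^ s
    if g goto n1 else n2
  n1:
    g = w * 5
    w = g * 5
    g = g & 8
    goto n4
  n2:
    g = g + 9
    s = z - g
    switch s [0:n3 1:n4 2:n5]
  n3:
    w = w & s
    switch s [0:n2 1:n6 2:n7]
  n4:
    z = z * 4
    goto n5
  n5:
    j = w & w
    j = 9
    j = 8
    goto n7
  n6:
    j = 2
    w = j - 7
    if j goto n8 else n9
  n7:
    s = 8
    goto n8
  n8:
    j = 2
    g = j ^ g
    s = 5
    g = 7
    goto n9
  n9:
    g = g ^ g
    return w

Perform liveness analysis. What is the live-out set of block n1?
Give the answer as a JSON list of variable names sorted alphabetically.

Answer: ["g", "w", "z"]

Working:
Block summaries:
  n0 def {g,s,w,z} use ∅
  n1 def {g,w} use {w}
  n2 def {g,s} use {g,z}
  n3 def {w} use {s,w}
  n4 def {z} use {z}
  n5 def {j} use {w}
  n6 def {j,w} use ∅
  n7 def {s} use ∅
  n8 def {g,j,s} use {g}
  n9 def {g} use {g,w}

Live sets:
  live n0: ∅→{g,w,z}
  live n1: {w,z}→{g,w,z}
  live n2: {g,w,z}→{g,s,w,z}
  live n3: {g,s,w,z}→{g,w,z}
  live n4: {g,w,z}→{g,w}
  live n5: {g,w}→{g,w}
  live n6: {g}→{g,w}
  live n7: {g,w}→{g,w}
  live n8: {g,w}→{g,w}
  live n9: {g,w}→∅

live-out(n1) = ["g", "w", "z"]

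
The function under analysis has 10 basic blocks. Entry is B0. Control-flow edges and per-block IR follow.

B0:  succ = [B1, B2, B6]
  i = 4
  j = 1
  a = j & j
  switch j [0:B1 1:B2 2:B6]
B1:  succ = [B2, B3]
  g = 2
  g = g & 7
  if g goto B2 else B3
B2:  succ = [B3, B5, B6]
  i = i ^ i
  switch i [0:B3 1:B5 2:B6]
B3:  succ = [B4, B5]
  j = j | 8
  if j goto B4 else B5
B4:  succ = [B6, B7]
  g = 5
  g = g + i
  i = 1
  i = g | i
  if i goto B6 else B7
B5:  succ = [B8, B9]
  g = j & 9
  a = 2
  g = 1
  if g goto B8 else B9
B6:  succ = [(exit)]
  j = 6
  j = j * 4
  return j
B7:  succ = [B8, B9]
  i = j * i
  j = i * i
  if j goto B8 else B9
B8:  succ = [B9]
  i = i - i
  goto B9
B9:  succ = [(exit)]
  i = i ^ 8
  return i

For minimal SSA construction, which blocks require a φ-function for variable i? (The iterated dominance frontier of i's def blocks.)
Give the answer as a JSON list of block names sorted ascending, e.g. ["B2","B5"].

idom tree: B1←B0 B2←B0 B3←B0 B4←B3 B5←B0 B6←B0 B7←B4 B8←B0 B9←B0
Join-block Dom:
  B2: preds {B0,B1}: {B0} ∩ {B0,B1} = {B0}; idom=B0
  B3: preds {B1,B2}: {B0,B1} ∩ {B0,B2} = {B0}; idom=B0
  B5: preds {B2,B3}: {B0,B2} ∩ {B0,B3} = {B0}; idom=B0
  B6: preds {B0,B2,B4}: {B0} ∩ {B0,B2} ∩ {B0,B3,B4} = {B0}; idom=B0
  B8: preds {B5,B7}: {B0,B5} ∩ {B0,B3,B4,B7} = {B0}; idom=B0
  B9: preds {B5,B7,B8}: {B0,B5} ∩ {B0,B3,B4,B7} ∩ {B0,B8} = {B0}; idom=B0

Frontier:
  B2←B0: walk · to B0
  B2←B1: walk B1 to B0
  B3←B1: walk B1 to B0
  B3←B2: walk B2 to B0
  B5←B2: walk B2 to B0
  B5←B3: walk B3 to B0
  B6←B0: walk · to B0
  B6←B2: walk B2 to B0
  B6←B4: walk B4→B3 to B0
  B8←B5: walk B5 to B0
  B8←B7: walk B7→B4→B3 to B0
  B9←B5: walk B5 to B0
  B9←B7: walk B7→B4→B3 to B0
  B9←B8: walk B8 to B0
  DF(B0)=∅
  DF(B1)={B2,B3}
  DF(B2)={B3,B5,B6}
  DF(B3)={B5,B6,B8,B9}
  DF(B4)={B6,B8,B9}
  DF(B5)={B8,B9}
  DF(B6)=∅
  DF(B7)={B8,B9}
  DF(B8)={B9}
  DF(B9)=∅

φ for i: defs {B0,B2,B4,B7,B8,B9}
  DF⁺ = {B3,B5,B6,B8,B9}

Answer: ["B3", "B5", "B6", "B8", "B9"]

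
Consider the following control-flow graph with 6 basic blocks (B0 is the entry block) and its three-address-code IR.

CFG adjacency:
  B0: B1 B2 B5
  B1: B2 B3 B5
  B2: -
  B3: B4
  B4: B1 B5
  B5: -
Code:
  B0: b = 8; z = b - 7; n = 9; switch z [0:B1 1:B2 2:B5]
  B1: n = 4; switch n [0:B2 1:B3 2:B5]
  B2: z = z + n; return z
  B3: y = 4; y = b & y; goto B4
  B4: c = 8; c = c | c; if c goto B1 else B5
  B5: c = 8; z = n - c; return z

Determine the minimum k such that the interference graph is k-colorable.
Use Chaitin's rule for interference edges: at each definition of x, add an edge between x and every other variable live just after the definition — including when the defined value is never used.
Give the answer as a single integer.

Answer: 4

Working:
def/use:
  B0 def {b,n,z} use ∅
  B1 def {n} use ∅
  B2 def {z} use {n,z}
  B3 def {y} use {b}
  B4 def {c} use ∅
  B5 def {c,z} use {n}

Liveness:
  live B0: ∅→{b,n,z}
  live B1: {b,z}→{b,n,z}
  live B2: {n,z}→∅
  live B3: {b,n,z}→{b,n,z}
  live B4: {b,n,z}→{b,n,z}
  live B5: {n}→∅

Interfere edges:
  b: {c,n,y,z}
  c: {b,n,z}
  n: {b,c,y,z}
  y: {b,n,z}
  z: {b,c,n,y}

Registers:
  clique {b,c,n,z} ⇒ need ≥ 4
  assign b→c0 c→c3 n→c1 y→c3 z→c2 — no edge inside a register ⇒ χ ≤ 4
  χ = 4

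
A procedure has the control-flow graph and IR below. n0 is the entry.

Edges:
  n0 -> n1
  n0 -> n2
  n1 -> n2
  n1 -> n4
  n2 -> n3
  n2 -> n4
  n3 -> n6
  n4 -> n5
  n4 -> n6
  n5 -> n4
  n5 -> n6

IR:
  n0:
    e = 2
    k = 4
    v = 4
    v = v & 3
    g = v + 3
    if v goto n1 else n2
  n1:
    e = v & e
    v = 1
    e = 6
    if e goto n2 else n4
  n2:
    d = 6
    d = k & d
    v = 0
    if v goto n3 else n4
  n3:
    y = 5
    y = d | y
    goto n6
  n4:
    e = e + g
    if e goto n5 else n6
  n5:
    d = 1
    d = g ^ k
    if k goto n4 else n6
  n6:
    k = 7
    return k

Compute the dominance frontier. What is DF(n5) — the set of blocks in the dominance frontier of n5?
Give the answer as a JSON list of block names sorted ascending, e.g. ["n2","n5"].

idom tree: n1←n0 n2←n0 n3←n2 n4←n0 n5←n4 n6←n0
Dom at joins:
  n2: preds {n0,n1}: {n0} ∩ {n0,n1} = {n0}; idom=n0
  n4: preds {n1,n2,n5}: {n0,n1} ∩ {n0,n2} ∩ {n0,n4,n5} = {n0}; idom=n0
  n6: preds {n3,n4,n5}: {n0,n2,n3} ∩ {n0,n4} ∩ {n0,n4,n5} = {n0}; idom=n0

Frontier:
  join n2 pred n0: · stop@n0
  join n2 pred n1: n1 stop@n0
  join n4 pred n1: n1 stop@n0
  join n4 pred n2: n2 stop@n0
  join n4 pred n5: n5→n4 stop@n0
  join n6 pred n3: n3→n2 stop@n0
  join n6 pred n4: n4 stop@n0
  join n6 pred n5: n5→n4 stop@n0
  DF(n0)=∅
  DF(n1)={n2,n4}
  DF(n2)={n4,n6}
  DF(n3)={n6}
  DF(n4)={n4,n6}
  DF(n5)={n4,n6}
  DF(n6)=∅

DF(n5) = ["n4", "n6"]

Answer: ["n4", "n6"]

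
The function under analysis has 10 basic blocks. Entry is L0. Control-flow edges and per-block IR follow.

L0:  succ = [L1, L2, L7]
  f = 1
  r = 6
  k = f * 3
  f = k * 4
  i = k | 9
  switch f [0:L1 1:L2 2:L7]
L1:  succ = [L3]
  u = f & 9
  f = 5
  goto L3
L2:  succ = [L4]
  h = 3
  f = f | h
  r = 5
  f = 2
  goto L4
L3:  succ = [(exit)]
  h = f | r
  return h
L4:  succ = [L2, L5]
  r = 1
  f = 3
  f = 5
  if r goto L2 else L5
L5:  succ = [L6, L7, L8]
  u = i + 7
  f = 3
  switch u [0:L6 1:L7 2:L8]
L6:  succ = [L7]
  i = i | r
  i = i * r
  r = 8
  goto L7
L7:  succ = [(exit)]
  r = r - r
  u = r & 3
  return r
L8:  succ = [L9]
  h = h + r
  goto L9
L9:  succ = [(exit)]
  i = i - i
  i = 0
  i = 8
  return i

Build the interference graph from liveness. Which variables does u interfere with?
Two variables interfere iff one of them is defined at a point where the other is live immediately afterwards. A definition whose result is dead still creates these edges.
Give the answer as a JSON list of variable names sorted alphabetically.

Per-block:
  L0: def={f,i,k,r} ue=∅
  L1: def={f,u} ue={f}
  L2: def={f,h,r} ue={f}
  L3: def={h} ue={f,r}
  L4: def={f,r} ue=∅
  L5: def={f,u} ue={i}
  L6: def={i,r} ue={i,r}
  L7: def={r,u} ue={r}
  L8: def={h} ue={h,r}
  L9: def={i} ue={i}

Backward fixpoint:
  L0 li=∅ lo={f,i,r}
  L1 li={f,r} lo={f,r}
  L2 li={f,i} lo={h,i}
  L3 li={f,r} lo=∅
  L4 li={h,i} lo={f,h,i,r}
  L5 li={h,i,r} lo={h,i,r}
  L6 li={i,r} lo={r}
  L7 li={r} lo=∅
  L8 li={h,i,r} lo={i}
  L9 li={i} lo=∅

Interference:
  f — {h,i,k,r,u}
  h — {f,i,r,u}
  i — {f,h,r,u}
  k — {f,r}
  r — {f,h,i,k,u}
  u — {f,h,i,r}

N(u) = ["f", "h", "i", "r"]

Answer: ["f", "h", "i", "r"]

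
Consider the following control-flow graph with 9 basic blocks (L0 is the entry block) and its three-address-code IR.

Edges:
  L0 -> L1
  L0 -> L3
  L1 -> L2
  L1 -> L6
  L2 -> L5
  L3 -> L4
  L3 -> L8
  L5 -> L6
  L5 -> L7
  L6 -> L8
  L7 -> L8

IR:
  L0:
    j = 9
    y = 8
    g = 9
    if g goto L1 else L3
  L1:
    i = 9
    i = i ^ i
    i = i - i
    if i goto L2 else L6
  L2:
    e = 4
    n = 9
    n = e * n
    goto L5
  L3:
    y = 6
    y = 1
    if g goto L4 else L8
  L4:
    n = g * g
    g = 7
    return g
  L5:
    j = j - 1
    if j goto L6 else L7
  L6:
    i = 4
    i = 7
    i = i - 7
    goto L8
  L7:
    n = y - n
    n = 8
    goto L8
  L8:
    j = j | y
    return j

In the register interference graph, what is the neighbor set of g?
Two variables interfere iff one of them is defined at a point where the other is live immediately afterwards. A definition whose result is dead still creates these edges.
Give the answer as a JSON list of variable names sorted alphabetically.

Block summaries:
  L0 def {g,j,y} use ∅
  L1 def {i} use ∅
  L2 def {e,n} use ∅
  L3 def {y} use {g}
  L4 def {g,n} use {g}
  L5 def {j} use {j}
  L6 def {i} use ∅
  L7 def {n} use {n,y}
  L8 def {j} use {j,y}

Liveness:
  L0: in=∅ out={g,j,y}
  L1: in={j,y} out={j,y}
  L2: in={j,y} out={j,n,y}
  L3: in={g,j} out={g,j,y}
  L4: in={g} out=∅
  L5: in={j,n,y} out={j,n,y}
  L6: in={j,y} out={j,y}
  L7: in={j,n,y} out={j,y}
  L8: in={j,y} out=∅

Interference:
  e — {j,n,y}
  g — {j,y}
  i — {j,y}
  j — {e,g,i,n,y}
  n — {e,j,y}
  y — {e,g,i,j,n}

N(g) = ["j", "y"]

Answer: ["j", "y"]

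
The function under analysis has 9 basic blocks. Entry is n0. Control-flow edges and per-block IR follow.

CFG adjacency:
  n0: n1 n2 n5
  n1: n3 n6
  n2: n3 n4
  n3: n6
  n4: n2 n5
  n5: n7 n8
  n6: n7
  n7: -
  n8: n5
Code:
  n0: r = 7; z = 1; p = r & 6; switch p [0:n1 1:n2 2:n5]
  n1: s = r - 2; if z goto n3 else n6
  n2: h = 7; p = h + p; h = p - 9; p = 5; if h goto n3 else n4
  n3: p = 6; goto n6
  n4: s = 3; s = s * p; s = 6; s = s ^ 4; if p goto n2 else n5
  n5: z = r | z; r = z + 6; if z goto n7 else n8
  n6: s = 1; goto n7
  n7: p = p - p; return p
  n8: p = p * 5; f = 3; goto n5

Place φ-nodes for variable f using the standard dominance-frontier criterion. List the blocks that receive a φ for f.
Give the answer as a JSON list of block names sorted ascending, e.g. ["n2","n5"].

Answer: ["n5", "n7"]

Derivation:
idom tree: n1←n0 n2←n0 n3←n0 n4←n2 n5←n0 n6←n0 n7←n0 n8←n5
Dom∩ at merges:
  n2: preds {n0,n4}: {n0} ∩ {n0,n2,n4} = {n0}; idom=n0
  n3: preds {n1,n2}: {n0,n1} ∩ {n0,n2} = {n0}; idom=n0
  n5: preds {n0,n4,n8}: {n0} ∩ {n0,n2,n4} ∩ {n0,n5,n8} = {n0}; idom=n0
  n6: preds {n1,n3}: {n0,n1} ∩ {n0,n3} = {n0}; idom=n0
  n7: preds {n5,n6}: {n0,n5} ∩ {n0,n6} = {n0}; idom=n0

Frontier:
  join n2 pred n0: · stop@n0
  join n2 pred n4: n4→n2 stop@n0
  join n3 pred n1: n1 stop@n0
  join n3 pred n2: n2 stop@n0
  join n5 pred n0: · stop@n0
  join n5 pred n4: n4→n2 stop@n0
  join n5 pred n8: n8→n5 stop@n0
  join n6 pred n1: n1 stop@n0
  join n6 pred n3: n3 stop@n0
  join n7 pred n5: n5 stop@n0
  join n7 pred n6: n6 stop@n0
  n0: DF=∅
  n1: DF={n3,n6}
  n2: DF={n2,n3,n5}
  n3: DF={n6}
  n4: DF={n2,n5}
  n5: DF={n5,n7}
  n6: DF={n7}
  n7: DF=∅
  n8: DF={n5}

φ for f: defs {n8}
  DF⁺ = {n5,n7}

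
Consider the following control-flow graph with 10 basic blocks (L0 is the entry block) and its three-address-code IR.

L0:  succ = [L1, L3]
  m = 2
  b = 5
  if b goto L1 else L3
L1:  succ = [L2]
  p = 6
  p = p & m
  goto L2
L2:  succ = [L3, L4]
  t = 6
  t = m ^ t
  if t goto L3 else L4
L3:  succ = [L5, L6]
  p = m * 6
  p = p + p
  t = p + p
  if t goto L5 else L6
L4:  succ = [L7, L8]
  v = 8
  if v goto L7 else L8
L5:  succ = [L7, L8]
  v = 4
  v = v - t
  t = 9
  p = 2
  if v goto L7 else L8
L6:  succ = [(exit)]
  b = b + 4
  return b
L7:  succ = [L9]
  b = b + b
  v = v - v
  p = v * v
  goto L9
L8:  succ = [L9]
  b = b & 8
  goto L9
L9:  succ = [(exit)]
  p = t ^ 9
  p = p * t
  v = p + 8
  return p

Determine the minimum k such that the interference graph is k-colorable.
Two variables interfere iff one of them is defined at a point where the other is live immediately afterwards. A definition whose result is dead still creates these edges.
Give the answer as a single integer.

Answer: 4

Working:
Per-block:
  L0: {b,m} / ∅
  L1: {p} / {m}
  L2: {t} / {m}
  L3: {p,t} / {m}
  L4: {v} / ∅
  L5: {p,t,v} / {t}
  L6: {b} / {b}
  L7: {b,p,v} / {b,v}
  L8: {b} / {b}
  L9: {p,v} / {t}

Live sets:
  L0: in=∅ out={b,m}
  L1: in={b,m} out={b,m}
  L2: in={b,m} out={b,m,t}
  L3: in={b,m} out={b,t}
  L4: in={b,t} out={b,t,v}
  L5: in={b,t} out={b,t,v}
  L6: in={b} out=∅
  L7: in={b,t,v} out={t}
  L8: in={b,t} out={t}
  L9: in={t} out=∅

Conflict graph:
  b↔{m,p,t,v}
  m↔{b,p,t}
  p↔{b,m,t,v}
  t↔{b,m,p,v}
  v↔{b,p,t}

Colouring:
  lower bound: {b,m,p,t} mutually conflict ⇒ χ ≥ 4
  assign b→c0 m→c3 p→c1 t→c2 v→c3 — no edge inside a register ⇒ χ ≤ 4
  χ = 4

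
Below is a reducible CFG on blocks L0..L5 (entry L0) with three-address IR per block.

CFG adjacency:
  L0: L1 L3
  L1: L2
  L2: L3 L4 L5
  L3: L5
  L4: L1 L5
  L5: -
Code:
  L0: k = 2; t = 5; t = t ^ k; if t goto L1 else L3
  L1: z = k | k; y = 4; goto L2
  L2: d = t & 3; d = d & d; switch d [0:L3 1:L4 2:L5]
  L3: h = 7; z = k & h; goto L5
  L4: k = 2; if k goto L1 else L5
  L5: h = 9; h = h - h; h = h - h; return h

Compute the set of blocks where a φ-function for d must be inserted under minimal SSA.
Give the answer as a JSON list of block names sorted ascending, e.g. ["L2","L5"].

idom tree: L1←L0 L2←L1 L3←L0 L4←L2 L5←L0
Dom at joins:
  L1: preds {L0,L4}: {L0} ∩ {L0,L1,L2,L4} = {L0}; idom=L0
  L3: preds {L0,L2}: {L0} ∩ {L0,L1,L2} = {L0}; idom=L0
  L5: preds {L2,L3,L4}: {L0,L1,L2} ∩ {L0,L3} ∩ {L0,L1,L2,L4} = {L0}; idom=L0

DF walk-up:
  L1←L0: walk · to L0
  L1←L4: walk L4→L2→L1 to L0
  L3←L0: walk · to L0
  L3←L2: walk L2→L1 to L0
  L5←L2: walk L2→L1 to L0
  L5←L3: walk L3 to L0
  L5←L4: walk L4→L2→L1 to L0
  DF(L0)=∅
  DF(L1)={L1,L3,L5}
  DF(L2)={L1,L3,L5}
  DF(L3)={L5}
  DF(L4)={L1,L5}
  DF(L5)=∅

φ for d: defs {L2}
  DF⁺ = {L1,L3,L5}

Answer: ["L1", "L3", "L5"]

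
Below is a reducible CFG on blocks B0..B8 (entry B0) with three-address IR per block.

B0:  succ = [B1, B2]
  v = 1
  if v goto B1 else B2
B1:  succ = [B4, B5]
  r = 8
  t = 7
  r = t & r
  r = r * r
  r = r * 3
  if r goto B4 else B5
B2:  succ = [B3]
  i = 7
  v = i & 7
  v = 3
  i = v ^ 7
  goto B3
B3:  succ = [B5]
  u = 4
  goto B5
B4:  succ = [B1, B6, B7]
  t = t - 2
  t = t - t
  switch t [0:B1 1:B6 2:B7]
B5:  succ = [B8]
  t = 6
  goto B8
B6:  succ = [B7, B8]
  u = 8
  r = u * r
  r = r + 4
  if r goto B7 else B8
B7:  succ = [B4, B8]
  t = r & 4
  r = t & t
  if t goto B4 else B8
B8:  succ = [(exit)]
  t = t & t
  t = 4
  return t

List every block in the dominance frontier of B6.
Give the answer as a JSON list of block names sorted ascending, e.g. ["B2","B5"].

idom tree: B1←B0 B2←B0 B3←B2 B4←B1 B5←B0 B6←B4 B7←B4 B8←B0
Dom∩ at merges:
  B1: preds {B0,B4}: {B0} ∩ {B0,B1,B4} = {B0}; idom=B0
  B4: preds {B1,B7}: {B0,B1} ∩ {B0,B1,B4,B7} = {B0,B1}; idom=B1
  B5: preds {B1,B3}: {B0,B1} ∩ {B0,B2,B3} = {B0}; idom=B0
  B7: preds {B4,B6}: {B0,B1,B4} ∩ {B0,B1,B4,B6} = {B0,B1,B4}; idom=B4
  B8: preds {B5,B6,B7}: {B0,B5} ∩ {B0,B1,B4,B6} ∩ {B0,B1,B4,B7} = {B0}; idom=B0

Frontier:
  B1←B0: walk · to B0
  B1←B4: walk B4→B1 to B0
  B4←B1: walk · to B1
  B4←B7: walk B7→B4 to B1
  B5←B1: walk B1 to B0
  B5←B3: walk B3→B2 to B0
  B7←B4: walk · to B4
  B7←B6: walk B6 to B4
  B8←B5: walk B5 to B0
  B8←B6: walk B6→B4→B1 to B0
  B8←B7: walk B7→B4→B1 to B0
  B0: DF=∅
  B1: DF={B1,B5,B8}
  B2: DF={B5}
  B3: DF={B5}
  B4: DF={B1,B4,B8}
  B5: DF={B8}
  B6: DF={B7,B8}
  B7: DF={B4,B8}
  B8: DF=∅

DF(B6) = ["B7", "B8"]

Answer: ["B7", "B8"]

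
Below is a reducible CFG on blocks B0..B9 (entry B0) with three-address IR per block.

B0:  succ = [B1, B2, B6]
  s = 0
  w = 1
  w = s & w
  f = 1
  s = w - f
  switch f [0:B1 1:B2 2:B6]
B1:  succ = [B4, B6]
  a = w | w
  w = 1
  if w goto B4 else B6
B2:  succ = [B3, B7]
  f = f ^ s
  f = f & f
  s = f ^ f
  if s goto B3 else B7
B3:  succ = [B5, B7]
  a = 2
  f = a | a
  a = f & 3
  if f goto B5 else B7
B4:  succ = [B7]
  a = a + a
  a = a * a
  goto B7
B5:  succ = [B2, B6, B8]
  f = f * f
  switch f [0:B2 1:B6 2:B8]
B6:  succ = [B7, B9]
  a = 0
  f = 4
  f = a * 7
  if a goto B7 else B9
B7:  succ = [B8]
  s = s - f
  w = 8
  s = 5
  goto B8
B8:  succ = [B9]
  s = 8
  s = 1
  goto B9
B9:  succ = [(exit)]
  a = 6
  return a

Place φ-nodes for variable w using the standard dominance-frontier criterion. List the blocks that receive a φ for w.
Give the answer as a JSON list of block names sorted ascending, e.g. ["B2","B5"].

idom tree: B1←B0 B2←B0 B3←B2 B4←B1 B5←B3 B6←B0 B7←B0 B8←B0 B9←B0
Dom∩ at merges:
  B2: preds {B0,B5}: {B0} ∩ {B0,B2,B3,B5} = {B0}; idom=B0
  B6: preds {B0,B1,B5}: {B0} ∩ {B0,B1} ∩ {B0,B2,B3,B5} = {B0}; idom=B0
  B7: preds {B2,B3,B4,B6}: {B0,B2} ∩ {B0,B2,B3} ∩ {B0,B1,B4} ∩ {B0,B6} = {B0}; idom=B0
  B8: preds {B5,B7}: {B0,B2,B3,B5} ∩ {B0,B7} = {B0}; idom=B0
  B9: preds {B6,B8}: {B0,B6} ∩ {B0,B8} = {B0}; idom=B0

DF derivation:
  join B2 pred B0: · stop@B0
  join B2 pred B5: B5→B3→B2 stop@B0
  join B6 pred B0: · stop@B0
  join B6 pred B1: B1 stop@B0
  join B6 pred B5: B5→B3→B2 stop@B0
  join B7 pred B2: B2 stop@B0
  join B7 pred B3: B3→B2 stop@B0
  join B7 pred B4: B4→B1 stop@B0
  join B7 pred B6: B6 stop@B0
  join B8 pred B5: B5→B3→B2 stop@B0
  join B8 pred B7: B7 stop@B0
  join B9 pred B6: B6 stop@B0
  join B9 pred B8: B8 stop@B0
  B0 → ∅
  B1 → {B6,B7}
  B2 → {B2,B6,B7,B8}
  B3 → {B2,B6,B7,B8}
  B4 → {B7}
  B5 → {B2,B6,B8}
  B6 → {B7,B9}
  B7 → {B8}
  B8 → {B9}
  B9 → ∅

φ for w: defs {B0,B1,B7}
  DF⁺ = {B6,B7,B8,B9}

Answer: ["B6", "B7", "B8", "B9"]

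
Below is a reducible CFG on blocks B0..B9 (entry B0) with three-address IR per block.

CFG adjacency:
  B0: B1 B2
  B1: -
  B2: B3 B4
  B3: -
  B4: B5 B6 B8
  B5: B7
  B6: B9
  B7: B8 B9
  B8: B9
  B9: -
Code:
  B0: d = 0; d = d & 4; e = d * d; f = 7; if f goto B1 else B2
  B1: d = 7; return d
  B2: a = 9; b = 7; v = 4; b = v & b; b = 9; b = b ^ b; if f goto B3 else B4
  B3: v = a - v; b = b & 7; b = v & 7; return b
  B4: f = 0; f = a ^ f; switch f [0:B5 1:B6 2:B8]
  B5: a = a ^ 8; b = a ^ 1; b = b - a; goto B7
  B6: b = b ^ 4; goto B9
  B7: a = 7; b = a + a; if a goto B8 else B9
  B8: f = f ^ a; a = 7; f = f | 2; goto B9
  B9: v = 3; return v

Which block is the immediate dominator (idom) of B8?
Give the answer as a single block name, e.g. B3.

idom tree: B1←B0 B2←B0 B3←B2 B4←B2 B5←B4 B6←B4 B7←B5 B8←B4 B9←B4
Dom at joins:
  B8: preds {B4,B7}: {B0,B2,B4} ∩ {B0,B2,B4,B5,B7} = {B0,B2,B4}; idom=B4
  B9: preds {B6,B7,B8}: {B0,B2,B4,B6} ∩ {B0,B2,B4,B5,B7} ∩ {B0,B2,B4,B8} = {B0,B2,B4}; idom=B4

idom(B8) = B4

Answer: B4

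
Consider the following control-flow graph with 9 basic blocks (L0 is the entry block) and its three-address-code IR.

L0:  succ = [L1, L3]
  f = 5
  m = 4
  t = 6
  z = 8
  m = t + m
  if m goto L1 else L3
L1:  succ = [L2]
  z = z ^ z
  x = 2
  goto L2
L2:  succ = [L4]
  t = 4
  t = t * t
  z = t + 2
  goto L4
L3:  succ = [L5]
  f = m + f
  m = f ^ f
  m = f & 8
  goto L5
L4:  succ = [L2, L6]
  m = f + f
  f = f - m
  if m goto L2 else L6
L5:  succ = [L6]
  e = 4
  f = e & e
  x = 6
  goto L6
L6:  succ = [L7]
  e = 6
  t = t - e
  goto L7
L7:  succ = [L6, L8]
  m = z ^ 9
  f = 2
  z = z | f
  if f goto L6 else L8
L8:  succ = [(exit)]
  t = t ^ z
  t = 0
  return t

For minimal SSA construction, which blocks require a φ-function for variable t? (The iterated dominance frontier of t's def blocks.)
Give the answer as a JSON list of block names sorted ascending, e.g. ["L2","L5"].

Answer: ["L2", "L6"]

Derivation:
idom tree: L1←L0 L2←L1 L3←L0 L4←L2 L5←L3 L6←L0 L7←L6 L8←L7
Join-block Dom:
  L2: preds {L1,L4}: {L0,L1} ∩ {L0,L1,L2,L4} = {L0,L1}; idom=L1
  L6: preds {L4,L5,L7}: {L0,L1,L2,L4} ∩ {L0,L3,L5} ∩ {L0,L6,L7} = {L0}; idom=L0

DF derivation:
  join L2 pred L1: · stop@L1
  join L2 pred L4: L4→L2 stop@L1
  join L6 pred L4: L4→L2→L1 stop@L0
  join L6 pred L5: L5→L3 stop@L0
  join L6 pred L7: L7→L6 stop@L0
  L0: DF=∅
  L1: DF={L6}
  L2: DF={L2,L6}
  L3: DF={L6}
  L4: DF={L2,L6}
  L5: DF={L6}
  L6: DF={L6}
  L7: DF={L6}
  L8: DF=∅

φ for t: defs {L0,L2,L6,L8}
  DF⁺ = {L2,L6}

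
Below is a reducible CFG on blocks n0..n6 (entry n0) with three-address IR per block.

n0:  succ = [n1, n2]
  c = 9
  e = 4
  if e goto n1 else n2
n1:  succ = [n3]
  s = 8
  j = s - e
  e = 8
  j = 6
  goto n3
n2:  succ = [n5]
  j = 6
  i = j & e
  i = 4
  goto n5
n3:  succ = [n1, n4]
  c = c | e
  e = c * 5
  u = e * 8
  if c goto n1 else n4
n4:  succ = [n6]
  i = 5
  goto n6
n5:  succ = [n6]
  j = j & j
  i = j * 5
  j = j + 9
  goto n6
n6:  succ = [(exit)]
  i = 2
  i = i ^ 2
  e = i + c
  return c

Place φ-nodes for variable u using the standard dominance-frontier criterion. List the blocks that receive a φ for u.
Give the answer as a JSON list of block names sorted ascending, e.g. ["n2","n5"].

idom tree: n1←n0 n2←n0 n3←n1 n4←n3 n5←n2 n6←n0
Join-block Dom:
  n1: preds {n0,n3}: {n0} ∩ {n0,n1,n3} = {n0}; idom=n0
  n6: preds {n4,n5}: {n0,n1,n3,n4} ∩ {n0,n2,n5} = {n0}; idom=n0

DF walk-up:
  join n1 pred n0: · stop@n0
  join n1 pred n3: n3→n1 stop@n0
  join n6 pred n4: n4→n3→n1 stop@n0
  join n6 pred n5: n5→n2 stop@n0
  n0: DF=∅
  n1: DF={n1,n6}
  n2: DF={n6}
  n3: DF={n1,n6}
  n4: DF={n6}
  n5: DF={n6}
  n6: DF=∅

φ for u: defs {n3}
  DF⁺ = {n1,n6}

Answer: ["n1", "n6"]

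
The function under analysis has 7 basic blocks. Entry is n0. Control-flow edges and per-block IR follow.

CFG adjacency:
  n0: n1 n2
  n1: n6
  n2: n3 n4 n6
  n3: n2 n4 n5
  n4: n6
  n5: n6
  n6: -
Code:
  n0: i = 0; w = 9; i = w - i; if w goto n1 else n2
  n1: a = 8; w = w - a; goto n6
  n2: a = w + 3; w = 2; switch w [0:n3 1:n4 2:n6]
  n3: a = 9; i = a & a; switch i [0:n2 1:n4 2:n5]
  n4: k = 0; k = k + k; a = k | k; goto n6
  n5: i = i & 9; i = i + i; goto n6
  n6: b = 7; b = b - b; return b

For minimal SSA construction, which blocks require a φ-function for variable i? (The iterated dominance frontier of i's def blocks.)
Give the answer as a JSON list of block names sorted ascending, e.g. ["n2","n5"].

idom tree: n1←n0 n2←n0 n3←n2 n4←n2 n5←n3 n6←n0
Dom at joins:
  n2: preds {n0,n3}: {n0} ∩ {n0,n2,n3} = {n0}; idom=n0
  n4: preds {n2,n3}: {n0,n2} ∩ {n0,n2,n3} = {n0,n2}; idom=n2
  n6: preds {n1,n2,n4,n5}: {n0,n1} ∩ {n0,n2} ∩ {n0,n2,n4} ∩ {n0,n2,n3,n5} = {n0}; idom=n0

DF derivation:
  n2←n0: walk · to n0
  n2←n3: walk n3→n2 to n0
  n4←n2: walk · to n2
  n4←n3: walk n3 to n2
  n6←n1: walk n1 to n0
  n6←n2: walk n2 to n0
  n6←n4: walk n4→n2 to n0
  n6←n5: walk n5→n3→n2 to n0
  n0 → ∅
  n1 → {n6}
  n2 → {n2,n6}
  n3 → {n2,n4,n6}
  n4 → {n6}
  n5 → {n6}
  n6 → ∅

φ for i: defs {n0,n3,n5}
  DF⁺ = {n2,n4,n6}

Answer: ["n2", "n4", "n6"]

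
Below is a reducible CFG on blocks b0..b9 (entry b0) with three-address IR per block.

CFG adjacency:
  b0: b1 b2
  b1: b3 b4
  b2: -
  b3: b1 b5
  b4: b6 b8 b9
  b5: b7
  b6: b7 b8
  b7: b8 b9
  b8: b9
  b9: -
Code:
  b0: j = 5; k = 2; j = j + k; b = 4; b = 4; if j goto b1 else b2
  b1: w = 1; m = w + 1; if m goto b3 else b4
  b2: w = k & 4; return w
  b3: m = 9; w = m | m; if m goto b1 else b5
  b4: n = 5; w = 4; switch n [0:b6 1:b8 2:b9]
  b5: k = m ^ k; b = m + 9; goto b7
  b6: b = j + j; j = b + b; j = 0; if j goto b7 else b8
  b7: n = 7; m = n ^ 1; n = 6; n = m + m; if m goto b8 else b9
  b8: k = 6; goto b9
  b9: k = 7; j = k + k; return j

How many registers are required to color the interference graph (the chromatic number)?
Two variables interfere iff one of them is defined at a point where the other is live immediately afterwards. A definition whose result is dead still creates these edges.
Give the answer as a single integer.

Answer: 4

Working:
def/use:
  b0: {b,j,k} / ∅
  b1: {m,w} / ∅
  b2: {w} / {k}
  b3: {m,w} / ∅
  b4: {n,w} / ∅
  b5: {b,k} / {k,m}
  b6: {b,j} / {j}
  b7: {m,n} / ∅
  b8: {k} / ∅
  b9: {j,k} / ∅

Live sets:
  b0 li=∅ lo={j,k}
  b1 li={j,k} lo={j,k}
  b2 li={k} lo=∅
  b3 li={j,k} lo={j,k,m}
  b4 li={j} lo={j}
  b5 li={k,m} lo=∅
  b6 li={j} lo=∅
  b7 li=∅ lo=∅
  b8 li=∅ lo=∅
  b9 li=∅ lo=∅

Conflict graph:
  b: {j,k}
  j: {b,k,m,n,w}
  k: {b,j,m,w}
  m: {j,k,n,w}
  n: {j,m,w}
  w: {j,k,m,n}

Colouring:
  clique {j,k,m,w} ⇒ need ≥ 4
  4-colouring: c0={j}  c1={k,n}  c2={b,m}  c3={w}
  χ = 4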